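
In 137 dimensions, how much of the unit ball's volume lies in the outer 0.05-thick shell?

Shell fraction = 1 - (1-0.05)^137 ≈ 0.999113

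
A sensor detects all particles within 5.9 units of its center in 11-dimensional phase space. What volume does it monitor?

The n-ball volume is π^(n/2)·r^n/Γ(n/2+1). With n=11, r=5.9: V ≈ 5.68168e+08.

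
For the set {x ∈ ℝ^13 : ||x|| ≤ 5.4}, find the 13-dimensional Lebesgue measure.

Volume = π^{13/2}·(5.4)^13/Γ(15/2) ≈ 3.02315e+09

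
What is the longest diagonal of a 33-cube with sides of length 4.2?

Diagonal = √33 · 4.2 ≈ 24.1272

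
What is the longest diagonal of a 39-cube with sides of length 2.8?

The space diagonal of an n-cube of side s is s√n. Here 2.8·√39 ≈ 17.486.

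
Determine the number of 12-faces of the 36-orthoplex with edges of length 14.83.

Number of 12-faces = 2^(12+1) · C(36,12+1) = 8192 · 2310789600 = 18929988403200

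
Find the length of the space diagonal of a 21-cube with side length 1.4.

Diagonal = √21 · 1.4 ≈ 6.41561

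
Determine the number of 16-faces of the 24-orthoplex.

f_16(24-orthoplex) = 2^17 · (24 choose 17) = 45364543488.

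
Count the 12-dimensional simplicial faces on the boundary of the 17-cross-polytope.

An n-cross-polytope has 2^(k+1)·C(n,k+1) k-faces. Here 2^13·C(17,13) = 8192·2380 = 19496960.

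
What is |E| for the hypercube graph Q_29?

The 29-cube has n·2^(n-1) = 29·2^28 = 29·268435456 = 7784628224 edges.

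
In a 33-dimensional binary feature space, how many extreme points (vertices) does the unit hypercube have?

The 33-cube has 2^33 = 8589934592 vertices.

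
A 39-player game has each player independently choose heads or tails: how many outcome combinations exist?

An n-cube has 2^n vertices; for n = 39 that is 2^39 = 549755813888.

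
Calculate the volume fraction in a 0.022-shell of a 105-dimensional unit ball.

V(inner)/V(outer) = ((1-0.022)/1)^105 ≈ 0.09673, so the shell fraction is 0.903266.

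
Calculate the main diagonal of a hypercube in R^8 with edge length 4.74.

Diagonal = √8 · 4.74 ≈ 13.4067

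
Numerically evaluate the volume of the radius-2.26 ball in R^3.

The n-ball volume is π^(n/2)·r^n/Γ(n/2+1). With n=3, r=2.26: V ≈ 48.3519.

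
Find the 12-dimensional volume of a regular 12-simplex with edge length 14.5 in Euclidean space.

V_12 = √(13) · 14.5^12 / (12! · 2^(12/2)) ≈ 10159.5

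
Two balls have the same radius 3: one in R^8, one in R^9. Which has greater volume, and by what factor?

V_8(3) ≈ 26629.2, V_9(3) ≈ 64924.6. The 9-ball is larger by a factor of 2.438.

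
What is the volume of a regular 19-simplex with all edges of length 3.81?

V = (3.81^19 / 19!) · √((19+1) / 2^19) ≈ 5.53618e-09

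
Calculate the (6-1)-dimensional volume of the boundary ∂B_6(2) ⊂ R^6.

S = n·V_n(r)/r = 6·V_6(2)/2 (volume-to-surface relation), giving 32·π^3 ≈ 992.201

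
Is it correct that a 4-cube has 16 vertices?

True. The 4-cube has 2^4 = 16 vertices.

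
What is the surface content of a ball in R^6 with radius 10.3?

S_6(10.3) = 2·π^(6/2)·(10.3)^5 / Γ(6/2) ≈ 3.59448e+06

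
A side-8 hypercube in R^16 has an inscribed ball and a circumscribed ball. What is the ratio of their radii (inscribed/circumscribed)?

For an n-cube of any side s, the inradius is s/2 and the circumradius is s√n/2, so the ratio is 1/√16 ≈ 0.25.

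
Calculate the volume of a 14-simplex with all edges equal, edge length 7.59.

For a regular n-simplex with edge a, V = (a^n / n!)·√((n+1)/2^n). With a=7.59, n=14: V ≈ 0.730823.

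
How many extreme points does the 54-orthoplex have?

The vertices are ±e_1, ..., ±e_54, so there are 2·54 = 108.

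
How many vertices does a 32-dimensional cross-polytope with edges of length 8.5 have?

Number of vertices = 2n = 64.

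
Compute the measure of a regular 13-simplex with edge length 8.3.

V = (8.3^13 / 13!) · √((13+1) / 2^13) ≈ 5.88985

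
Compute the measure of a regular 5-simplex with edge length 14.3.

V = (14.3^5 / 5!) · √((5+1) / 2^5) ≈ 2157.74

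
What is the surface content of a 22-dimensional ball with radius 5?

|∂B_22(5)| = 19073486328125·π^11/72576 ≈ 7.73189e+13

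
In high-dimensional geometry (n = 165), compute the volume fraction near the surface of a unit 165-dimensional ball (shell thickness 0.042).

1 - (1-0.042)^165 ≈ 0.999158 ≈ 99.92%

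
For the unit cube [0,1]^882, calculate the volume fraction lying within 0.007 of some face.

1 - (1 - 2·0.007)^882 = 1 - 0.986^882 ≈ 0.9999960241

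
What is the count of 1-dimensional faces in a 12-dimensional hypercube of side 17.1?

An n-cube has C(n,k)·2^(n-k) k-faces. Here C(12,1)·2^11 = 12·2048 = 24576.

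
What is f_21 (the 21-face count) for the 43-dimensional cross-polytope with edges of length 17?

An n-cross-polytope has 2^(k+1)·C(n,k+1) k-faces. Here 2^22·C(43,22) = 4194304·1052049481860 = 4412615349963325440.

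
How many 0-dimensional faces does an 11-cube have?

An n-cube has C(n,k)·2^(n-k) k-faces. Here C(11,0)·2^11 = 1·2048 = 2048.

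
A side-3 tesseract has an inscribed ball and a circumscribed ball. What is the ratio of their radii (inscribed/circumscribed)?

r_in / r_out = (3/2) / (3√4/2) = 1/√4 ≈ 0.5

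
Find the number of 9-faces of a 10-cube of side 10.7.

An n-cube has C(n,k)·2^(n-k) k-faces. Here C(10,9)·2^1 = 10·2 = 20.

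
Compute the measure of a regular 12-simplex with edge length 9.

Volume = 9^12 · √(13/2^12) / 12! ≈ 33.2173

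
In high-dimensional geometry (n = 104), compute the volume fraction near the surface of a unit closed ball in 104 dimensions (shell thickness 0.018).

1 - (1-0.018)^104 ≈ 0.848785 ≈ 84.88%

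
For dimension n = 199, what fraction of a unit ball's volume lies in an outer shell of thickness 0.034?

1 - (1-0.034)^199 ≈ 0.998976 ≈ 99.90%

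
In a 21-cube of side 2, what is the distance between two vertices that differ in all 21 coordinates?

Diagonal = √21 · 2 ≈ 9.16515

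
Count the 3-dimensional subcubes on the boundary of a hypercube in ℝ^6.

f_3(6-cube) = (6 choose 3) · 2^3 = 160.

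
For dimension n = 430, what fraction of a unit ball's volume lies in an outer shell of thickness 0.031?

1 - (1-0.031)^430 ≈ 0.9999986841 ≈ 99.999868%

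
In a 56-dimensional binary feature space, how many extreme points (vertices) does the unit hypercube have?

An n-cube has 2^n vertices; for n = 56 that is 2^56 = 72057594037927936.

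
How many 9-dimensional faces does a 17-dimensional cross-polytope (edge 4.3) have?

Each 9-face is the convex hull of 10 vertices, one chosen as ±e_i from each of 10 distinct axes: 2^10·C(17,10) = 19914752.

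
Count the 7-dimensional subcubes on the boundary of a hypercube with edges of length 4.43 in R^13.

Choose 7 of 13 axes to span the face (C(13,7) = 1716 ways), then fix each of the remaining 6 coordinates at one of its two extreme values (2^6 = 64 ways): 1716·64 = 109824.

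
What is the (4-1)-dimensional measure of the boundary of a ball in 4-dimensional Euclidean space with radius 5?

The surface area of an n-ball is 2π^(n/2) r^(n-1) / Γ(n/2). For n=4, r=5: 250·π^2 ≈ 2467.4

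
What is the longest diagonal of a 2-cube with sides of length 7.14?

d = √(7.14² + 7.14² + ... + 7.14²) [2 terms] = √(2·7.14²) = 7.14√2 ≈ 10.0975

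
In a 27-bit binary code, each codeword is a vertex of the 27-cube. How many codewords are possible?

Number of vertices = 2^27 = 134217728.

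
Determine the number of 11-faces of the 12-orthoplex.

Each 11-face is the convex hull of 12 vertices, one chosen as ±e_i from each of 12 distinct axes: 2^12·C(12,12) = 4096.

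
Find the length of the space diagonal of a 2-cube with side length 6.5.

The space diagonal of an n-cube of side s is s√n. Here 6.5·√2 ≈ 9.19239.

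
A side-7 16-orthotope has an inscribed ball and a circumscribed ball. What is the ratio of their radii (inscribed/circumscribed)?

r_in / r_out = (7/2) / (7√16/2) = 1/√16 ≈ 0.25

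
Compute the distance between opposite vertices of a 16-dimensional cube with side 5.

||(5,5,...,5)|| = √(16)·5 = 20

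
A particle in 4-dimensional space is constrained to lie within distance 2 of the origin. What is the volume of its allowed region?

V_4(2) = π^(4/2) · (2)^4 / Γ(4/2 + 1) = 8·π^2 ≈ 78.9568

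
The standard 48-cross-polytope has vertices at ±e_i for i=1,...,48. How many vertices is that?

The vertices are ±e_1, ..., ±e_48, so there are 2·48 = 96.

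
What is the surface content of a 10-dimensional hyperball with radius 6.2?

|∂B_10(6.2)| ≈ 3.45218e+08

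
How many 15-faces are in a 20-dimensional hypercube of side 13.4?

An n-cube has C(n,k)·2^(n-k) k-faces. Here C(20,15)·2^5 = 15504·32 = 496128.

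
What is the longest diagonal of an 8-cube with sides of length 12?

The space diagonal of an n-cube of side s is s√n. Here 12·√8 ≈ 33.9411.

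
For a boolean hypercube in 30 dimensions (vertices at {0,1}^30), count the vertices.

Number of vertices = 2^30 = 1073741824.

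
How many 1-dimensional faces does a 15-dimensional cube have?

Number of 1-faces = C(15,1) · 2^(15-1) = 15 · 16384 = 245760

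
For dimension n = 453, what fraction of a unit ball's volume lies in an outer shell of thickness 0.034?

1 - (1-0.034)^453 ≈ 0.9999998435 ≈ 99.999984%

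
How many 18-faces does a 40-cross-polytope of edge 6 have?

An n-cross-polytope has 2^(k+1)·C(n,k+1) k-faces. Here 2^19·C(40,19) = 524288·131282408400 = 68829791335219200.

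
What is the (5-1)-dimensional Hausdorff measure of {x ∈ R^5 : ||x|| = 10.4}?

|∂B_5(10.4)| ≈ 307894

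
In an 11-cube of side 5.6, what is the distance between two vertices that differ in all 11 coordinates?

||(5.6,5.6,...,5.6)|| = √(11)·5.6 ≈ 18.5731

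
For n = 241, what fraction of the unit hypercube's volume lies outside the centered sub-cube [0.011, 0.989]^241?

The inner cube has side 1-2·0.011 = 0.978 and volume (0.978)^241 ≈ 0.004695, so the shell holds 0.995305 of the volume.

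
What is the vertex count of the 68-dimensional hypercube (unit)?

The 68-cube has 2^68 = 295147905179352825856 vertices.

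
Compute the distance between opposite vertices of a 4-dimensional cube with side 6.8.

||(6.8,6.8,...,6.8)|| = √(4)·6.8 = 13.6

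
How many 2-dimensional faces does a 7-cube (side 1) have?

f_2(7-cube) = (7 choose 2) · 2^5 = 672.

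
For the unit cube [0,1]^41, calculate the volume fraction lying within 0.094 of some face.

1 - (1 - 2·0.094)^41 = 1 - 0.812^41 ≈ 0.999804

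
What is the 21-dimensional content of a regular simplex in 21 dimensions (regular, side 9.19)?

Volume = 9.19^21 · √(22/2^21) / 21! ≈ 0.0107567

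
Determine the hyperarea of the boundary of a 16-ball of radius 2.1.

S_16(2.1) = 2·π^(16/2)·(2.1)^15 / Γ(16/2) ≈ 256500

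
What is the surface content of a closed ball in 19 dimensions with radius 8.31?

|∂B_19(8.31)| ≈ 3.16344e+16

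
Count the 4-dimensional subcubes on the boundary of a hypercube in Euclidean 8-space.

An n-cube has C(n,k)·2^(n-k) k-faces. Here C(8,4)·2^4 = 70·16 = 1120.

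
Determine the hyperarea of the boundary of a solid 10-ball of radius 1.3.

S = n·V_n(r)/r = 10·V_10(1.3)/1.3 (volume-to-surface relation), giving 270.432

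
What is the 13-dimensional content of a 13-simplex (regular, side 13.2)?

V_13 = √(14) · 13.2^13 / (13! · 2^(13/2)) ≈ 2452.17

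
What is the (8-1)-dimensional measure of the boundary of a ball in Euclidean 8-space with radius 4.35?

S_8(4.35) = 2·π^(8/2)·(4.35)^7 / Γ(8/2) ≈ 956980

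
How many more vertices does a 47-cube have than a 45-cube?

The 47-cube has 2^47 = 140737488355328 vertices. The 45-cube has 2^45 = 35184372088832 vertices. Difference: 140737488355328 - 35184372088832 = 105553116266496.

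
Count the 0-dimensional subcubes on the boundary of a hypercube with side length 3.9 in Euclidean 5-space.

Choose 0 of 5 axes to span the face (C(5,0) = 1 way), then fix each of the remaining 5 coordinates at one of its two extreme values (2^5 = 32 ways): 1·32 = 32.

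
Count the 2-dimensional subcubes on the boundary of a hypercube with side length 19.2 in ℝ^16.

An n-cube has C(n,k)·2^(n-k) k-faces. Here C(16,2)·2^14 = 120·16384 = 1966080.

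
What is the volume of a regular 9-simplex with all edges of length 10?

V_9 = √(10) · 10^9 / (9! · 2^(9/2)) ≈ 385.125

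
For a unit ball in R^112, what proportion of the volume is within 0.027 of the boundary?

1 - (1-0.027)^112 ≈ 0.953373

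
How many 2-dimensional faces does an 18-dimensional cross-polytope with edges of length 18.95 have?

An n-cross-polytope has 2^(k+1)·C(n,k+1) k-faces. Here 2^3·C(18,3) = 8·816 = 6528.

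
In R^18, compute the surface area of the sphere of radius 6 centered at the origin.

The surface area of an n-ball is 2π^(n/2) r^(n-1) / Γ(n/2). For n=18, r=6: 29386561536·π^9/35 ≈ 2.50282e+13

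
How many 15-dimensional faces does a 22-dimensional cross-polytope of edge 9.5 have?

An n-cross-polytope has 2^(k+1)·C(n,k+1) k-faces. Here 2^16·C(22,16) = 65536·74613 = 4889837568.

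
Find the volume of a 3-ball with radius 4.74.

V_3(4.74) = π^(3/2) · (4.74)^3 / Γ(3/2 + 1) ≈ 446.091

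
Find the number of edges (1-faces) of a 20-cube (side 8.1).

f_1(20-cube) = (20 choose 1) · 2^19 = 10485760.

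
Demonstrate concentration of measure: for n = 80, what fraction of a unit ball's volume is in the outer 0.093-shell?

1 - (1-0.093)^80 ≈ 0.999594 ≈ 99.9594%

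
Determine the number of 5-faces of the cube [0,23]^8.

An n-cube has C(n,k)·2^(n-k) k-faces. Here C(8,5)·2^3 = 56·8 = 448.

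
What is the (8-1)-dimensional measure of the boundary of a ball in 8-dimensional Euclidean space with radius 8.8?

S_8(8.8) = 2·π^(8/2)·(8.8)^7 / Γ(8/2) ≈ 1.32696e+08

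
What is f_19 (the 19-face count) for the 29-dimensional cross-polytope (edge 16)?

Number of 19-faces = 2^(19+1) · C(29,19+1) = 1048576 · 10015005 = 10501493882880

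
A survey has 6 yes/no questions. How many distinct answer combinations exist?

Each vertex is a binary string of length 6, so there are 2^6 = 64.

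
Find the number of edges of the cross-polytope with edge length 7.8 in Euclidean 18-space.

An n-cross-polytope has 2^(k+1)·C(n,k+1) k-faces. Here 2^2·C(18,2) = 4·153 = 612.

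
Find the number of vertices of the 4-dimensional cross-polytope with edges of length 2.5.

An n-cross-polytope has 2n vertices; here n = 4, giving 8.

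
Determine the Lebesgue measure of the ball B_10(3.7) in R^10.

Volume = π^{10/2}·(3.7)^10/Γ(6) ≈ 1.22627e+06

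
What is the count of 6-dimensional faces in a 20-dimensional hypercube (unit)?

Number of 6-faces = C(20,6) · 2^(20-6) = 38760 · 16384 = 635043840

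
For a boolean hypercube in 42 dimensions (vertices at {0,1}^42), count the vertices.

Each vertex is a binary string of length 42, so there are 2^42 = 4398046511104.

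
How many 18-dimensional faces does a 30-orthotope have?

Choose 18 of 30 axes to span the face (C(30,18) = 86493225 ways), then fix each of the remaining 12 coordinates at one of its two extreme values (2^12 = 4096 ways): 86493225·4096 = 354276249600.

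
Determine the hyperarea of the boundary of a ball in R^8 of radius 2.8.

S_8(2.8) = 2·π^(8/2)·(2.8)^7 / Γ(8/2) ≈ 43811.1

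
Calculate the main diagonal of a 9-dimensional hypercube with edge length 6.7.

||(6.7,6.7,...,6.7)|| = √(9)·6.7 = 20.1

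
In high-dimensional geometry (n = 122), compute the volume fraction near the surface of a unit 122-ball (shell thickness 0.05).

1 - (1-0.05)^122 ≈ 0.998085 ≈ 99.81%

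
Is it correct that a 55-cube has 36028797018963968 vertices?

True. The 55-cube has 2^55 = 36028797018963968 vertices.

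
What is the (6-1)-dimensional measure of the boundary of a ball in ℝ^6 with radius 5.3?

S = n·V_n(r)/r = 6·V_6(5.3)/5.3 (volume-to-surface relation), giving 129667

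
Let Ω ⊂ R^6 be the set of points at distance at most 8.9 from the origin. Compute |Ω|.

Volume = π^{6/2}·(8.9)^6/Γ(4) ≈ 2.56826e+06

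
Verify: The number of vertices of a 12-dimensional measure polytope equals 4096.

True. The 12-cube has 2^12 = 4096 vertices.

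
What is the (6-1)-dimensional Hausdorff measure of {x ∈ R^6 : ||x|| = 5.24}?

S = n·V_n(r)/r = 6·V_6(5.24)/5.24 (volume-to-surface relation), giving 122492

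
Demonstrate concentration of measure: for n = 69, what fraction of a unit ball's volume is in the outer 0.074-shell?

1 - (1-0.074)^69 ≈ 0.995032 ≈ 99.50%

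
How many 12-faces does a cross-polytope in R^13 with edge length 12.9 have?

Number of 12-faces = 2^(12+1) · C(13,12+1) = 8192 · 1 = 8192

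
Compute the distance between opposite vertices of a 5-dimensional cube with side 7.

d = √(7² + 7² + ... + 7²) [5 terms] = √(5·7²) = 7√5 ≈ 15.6525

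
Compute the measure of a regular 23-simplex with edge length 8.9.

V_23 = √(24) · 8.9^23 / (23! · 2^(23/2)) ≈ 0.000448473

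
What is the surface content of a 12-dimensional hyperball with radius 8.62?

S = n·V_n(r)/r = 12·V_12(8.62)/8.62 (volume-to-surface relation), giving 3.12844e+11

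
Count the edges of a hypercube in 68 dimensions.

The 68-cube has n·2^(n-1) = 68·2^67 = 68·147573952589676412928 = 10035028776097996079104 edges.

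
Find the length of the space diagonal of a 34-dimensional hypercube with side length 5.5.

Diagonal = √34 · 5.5 ≈ 32.0702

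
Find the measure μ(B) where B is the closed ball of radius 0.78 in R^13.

Volume = π^{13/2}·(0.78)^13/Γ(15/2) ≈ 0.0360223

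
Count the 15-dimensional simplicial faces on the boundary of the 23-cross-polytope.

An n-cross-polytope has 2^(k+1)·C(n,k+1) k-faces. Here 2^16·C(23,16) = 65536·245157 = 16066609152.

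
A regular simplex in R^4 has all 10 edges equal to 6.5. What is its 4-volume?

V = (6.5^4 / 4!) · √((4+1) / 2^4) ≈ 41.5783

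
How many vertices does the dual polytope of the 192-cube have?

The 192-dimensional cross-polytope has 2n = 2·192 = 384 vertices.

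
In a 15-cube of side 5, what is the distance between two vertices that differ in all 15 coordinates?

d = √(5² + 5² + ... + 5²) [15 terms] = √(15·5²) = 5√15 ≈ 19.3649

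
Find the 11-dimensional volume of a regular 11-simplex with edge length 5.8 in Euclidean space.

For a regular n-simplex with edge a, V = (a^n / n!)·√((n+1)/2^n). With a=5.8, n=11: V ≈ 0.479157.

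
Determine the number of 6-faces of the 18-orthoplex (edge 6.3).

An n-cross-polytope has 2^(k+1)·C(n,k+1) k-faces. Here 2^7·C(18,7) = 128·31824 = 4073472.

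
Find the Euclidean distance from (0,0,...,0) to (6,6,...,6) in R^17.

The space diagonal of an n-cube of side s is s√n. Here 6·√17 ≈ 24.7386.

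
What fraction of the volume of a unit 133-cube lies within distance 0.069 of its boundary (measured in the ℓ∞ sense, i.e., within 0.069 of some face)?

Shell fraction = 1 - (1-0.138)^133 ≈ 0.9999999974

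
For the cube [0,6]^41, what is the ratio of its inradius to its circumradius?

Ratio = (s/2)/(s√41/2) = 41^(-1/2) ≈ 0.156174.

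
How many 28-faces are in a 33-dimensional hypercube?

An n-cube has C(n,k)·2^(n-k) k-faces. Here C(33,28)·2^5 = 237336·32 = 7594752.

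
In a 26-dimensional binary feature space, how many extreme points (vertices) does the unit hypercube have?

Number of vertices = 2^26 = 67108864.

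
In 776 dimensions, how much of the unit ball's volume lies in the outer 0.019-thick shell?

Shell fraction = 1 - (1-0.019)^776 ≈ 0.9999996571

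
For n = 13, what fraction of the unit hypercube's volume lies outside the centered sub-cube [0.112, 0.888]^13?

The inner cube has side 1-2·0.112 = 0.776 and volume (0.776)^13 ≈ 0.037, so the shell holds 0.963 of the volume.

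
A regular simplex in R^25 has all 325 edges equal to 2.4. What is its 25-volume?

V_25 = √(26) · 2.4^25 / (25! · 2^(25/2)) ≈ 1.81655e-19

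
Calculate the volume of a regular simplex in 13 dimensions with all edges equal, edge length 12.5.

For a regular n-simplex with edge a, V = (a^n / n!)·√((n+1)/2^n). With a=12.5, n=13: V ≈ 1207.59.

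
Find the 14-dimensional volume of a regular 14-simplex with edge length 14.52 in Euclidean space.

V = (14.52^14 / 14!) · √((14+1) / 2^14) ≈ 6426.28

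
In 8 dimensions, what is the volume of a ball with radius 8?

V_8(8) = π^(8/2) · (8)^8 / Γ(8/2 + 1) = 2097152·π^4/3 ≈ 6.80939e+07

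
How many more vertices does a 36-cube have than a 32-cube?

The 36-cube has 2^36 = 68719476736 vertices. The 32-cube has 2^32 = 4294967296 vertices. Difference: 68719476736 - 4294967296 = 64424509440.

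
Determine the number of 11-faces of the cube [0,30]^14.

Number of 11-faces = C(14,11) · 2^(14-11) = 364 · 8 = 2912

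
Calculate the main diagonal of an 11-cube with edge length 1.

||(1,1,...,1)|| = √(11)·1 ≈ 3.31662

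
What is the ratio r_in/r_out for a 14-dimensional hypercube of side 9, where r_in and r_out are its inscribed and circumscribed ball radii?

For an n-cube of any side s, the inradius is s/2 and the circumradius is s√n/2, so the ratio is 1/√14 ≈ 0.267261.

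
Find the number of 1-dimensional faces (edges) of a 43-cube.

Each of the 2^43 = 8796093022208 vertices has degree 43; total edges = 43·2^43/2 = 189115999977472.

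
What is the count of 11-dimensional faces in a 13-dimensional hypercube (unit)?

An n-cube has C(n,k)·2^(n-k) k-faces. Here C(13,11)·2^2 = 78·4 = 312.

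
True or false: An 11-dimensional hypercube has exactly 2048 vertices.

True. The 11-cube has 2^11 = 2048 vertices.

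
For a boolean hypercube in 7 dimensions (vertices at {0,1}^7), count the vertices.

An n-cube has 2^n vertices; for n = 7 that is 2^7 = 128.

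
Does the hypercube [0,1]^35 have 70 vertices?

False. The 35-cube has 2^35 = 34359738368 vertices.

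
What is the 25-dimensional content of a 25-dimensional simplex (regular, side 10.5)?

V = (10.5^25 / 25!) · √((25+1) / 2^25) ≈ 0.00192176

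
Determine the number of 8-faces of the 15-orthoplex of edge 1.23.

Number of 8-faces = 2^(8+1) · C(15,8+1) = 512 · 5005 = 2562560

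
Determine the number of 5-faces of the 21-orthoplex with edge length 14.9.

Each 5-face is the convex hull of 6 vertices, one chosen as ±e_i from each of 6 distinct axes: 2^6·C(21,6) = 3472896.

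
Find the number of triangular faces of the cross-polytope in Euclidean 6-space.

Number of 2-faces = 2^(2+1) · C(6,2+1) = 8 · 20 = 160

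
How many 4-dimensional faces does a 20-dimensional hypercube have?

An n-cube has C(n,k)·2^(n-k) k-faces. Here C(20,4)·2^16 = 4845·65536 = 317521920.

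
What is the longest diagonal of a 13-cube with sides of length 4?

d = √(4² + 4² + ... + 4²) [13 terms] = √(13·4²) = 4√13 ≈ 14.4222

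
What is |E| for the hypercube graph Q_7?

The 7-cube has n·2^(n-1) = 7·2^6 = 7·64 = 448 edges.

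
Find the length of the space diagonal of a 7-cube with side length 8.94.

Diagonal = √7 · 8.94 ≈ 23.653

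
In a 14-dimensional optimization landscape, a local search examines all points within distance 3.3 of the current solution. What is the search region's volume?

The n-ball volume is π^(n/2)·r^n/Γ(n/2+1). With n=14, r=3.3: V ≈ 1.08846e+07.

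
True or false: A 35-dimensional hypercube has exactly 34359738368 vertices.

True. The 35-cube has 2^35 = 34359738368 vertices.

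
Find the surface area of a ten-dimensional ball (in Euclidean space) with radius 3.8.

S_10(3.8) = 2·π^(10/2)·(3.8)^9 / Γ(10/2) ≈ 4.21328e+06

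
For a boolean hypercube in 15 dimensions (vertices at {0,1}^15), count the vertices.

Number of vertices = 2^15 = 32768.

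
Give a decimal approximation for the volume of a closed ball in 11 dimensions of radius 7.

V = 18078415936·π^5/1485 ≈ 3.72549e+09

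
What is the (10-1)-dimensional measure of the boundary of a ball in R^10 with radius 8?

The surface area of an n-ball is 2π^(n/2) r^(n-1) / Γ(n/2). For n=10, r=8: 33554432·π^5/3 ≈ 3.42277e+09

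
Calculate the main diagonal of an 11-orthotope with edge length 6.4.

||(6.4,6.4,...,6.4)|| = √(11)·6.4 ≈ 21.2264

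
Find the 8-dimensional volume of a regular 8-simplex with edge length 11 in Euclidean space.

For a regular n-simplex with edge a, V = (a^n / n!)·√((n+1)/2^n). With a=11, n=8: V ≈ 996.833.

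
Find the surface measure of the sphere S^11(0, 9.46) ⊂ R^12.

S_12(9.46) = 2·π^(12/2)·(9.46)^11 / Γ(12/2) ≈ 8.70063e+11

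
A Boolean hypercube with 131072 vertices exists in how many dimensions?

n = log_2(131072) = 17.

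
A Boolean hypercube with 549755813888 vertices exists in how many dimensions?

n = log_2(549755813888) = 39.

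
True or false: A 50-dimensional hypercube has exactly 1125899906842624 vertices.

True. The 50-cube has 2^50 = 1125899906842624 vertices.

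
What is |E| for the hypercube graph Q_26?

An n-cube has n·2^(n-1) edges. With n = 26: 26·33554432 = 872415232.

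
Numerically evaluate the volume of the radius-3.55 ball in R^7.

Volume = π^{7/2}·(3.55)^7/Γ(9/2) ≈ 33572.1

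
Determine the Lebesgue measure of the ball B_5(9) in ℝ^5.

The n-ball volume is π^(n/2)·r^n/Γ(n/2+1). With n=5, r=9: V = 157464·π^2/5 ≈ 310821.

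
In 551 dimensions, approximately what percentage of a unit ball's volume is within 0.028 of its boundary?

1 - (1-0.028)^551 ≈ 0.99999984 ≈ 99.999984%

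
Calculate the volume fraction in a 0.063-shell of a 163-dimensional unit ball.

Shell fraction = 1 - (1-0.063)^163 ≈ 0.999975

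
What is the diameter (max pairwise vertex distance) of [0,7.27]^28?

||(7.27,7.27,...,7.27)|| = √(28)·7.27 ≈ 38.4692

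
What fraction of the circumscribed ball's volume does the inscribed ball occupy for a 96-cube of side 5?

The radii are 5/2 and 5√96/2, so the volume ratio is (1/√96)^96 = 96^{-96/2} ≈ 7.09546e-96.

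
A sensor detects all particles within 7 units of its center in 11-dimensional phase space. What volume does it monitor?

The n-ball volume is π^(n/2)·r^n/Γ(n/2+1). With n=11, r=7: V = 18078415936·π^5/1485 ≈ 3.72549e+09.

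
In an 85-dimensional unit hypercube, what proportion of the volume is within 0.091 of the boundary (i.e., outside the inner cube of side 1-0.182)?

1 - (1 - 2·0.091)^85 = 1 - 0.818^85 ≈ 0.9999999616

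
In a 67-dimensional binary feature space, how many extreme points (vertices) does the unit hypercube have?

Number of vertices = 2^67 = 147573952589676412928.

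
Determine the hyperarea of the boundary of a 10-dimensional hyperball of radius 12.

S_10(12) = 2·π^(10/2)·(12)^9 / Γ(10/2) = 429981696·π^5 ≈ 1.31583e+11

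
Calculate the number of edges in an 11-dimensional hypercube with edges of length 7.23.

Each of the 2^11 = 2048 vertices has degree 11; total edges = 11·2^11/2 = 11264.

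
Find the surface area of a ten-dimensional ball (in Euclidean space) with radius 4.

|∂B_10(4)| = 65536·π^5/3 ≈ 6.6851e+06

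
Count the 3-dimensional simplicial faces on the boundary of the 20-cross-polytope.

Number of 3-faces = 2^(3+1) · C(20,3+1) = 16 · 4845 = 77520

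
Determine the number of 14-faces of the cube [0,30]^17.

f_14(17-cube) = (17 choose 14) · 2^3 = 5440.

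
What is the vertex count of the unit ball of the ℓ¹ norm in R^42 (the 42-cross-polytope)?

Number of vertices = 2n = 84.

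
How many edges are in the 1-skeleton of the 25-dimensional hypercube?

Each of the 2^25 = 33554432 vertices has degree 25; total edges = 25·2^25/2 = 419430400.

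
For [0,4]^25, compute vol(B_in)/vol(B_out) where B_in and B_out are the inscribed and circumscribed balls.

The radii are 4/2 and 4√25/2, so the volume ratio is (1/√25)^25 = 25^{-25/2} ≈ 3.35544e-18.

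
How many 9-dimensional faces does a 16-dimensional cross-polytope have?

f_9(16-orthoplex) = 2^10 · (16 choose 10) = 8200192.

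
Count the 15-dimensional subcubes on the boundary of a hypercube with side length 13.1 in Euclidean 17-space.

An n-cube has C(n,k)·2^(n-k) k-faces. Here C(17,15)·2^2 = 136·4 = 544.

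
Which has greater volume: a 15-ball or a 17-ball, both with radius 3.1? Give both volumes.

V_15(3.1) ≈ 8.95067e+06. V_17(3.1) ≈ 3.17914e+07. The 17-ball is larger.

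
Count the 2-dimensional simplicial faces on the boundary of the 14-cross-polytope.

Number of 2-faces = 2^(2+1) · C(14,2+1) = 8 · 364 = 2912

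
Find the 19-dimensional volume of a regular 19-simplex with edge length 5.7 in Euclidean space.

V = (5.7^19 / 19!) · √((19+1) / 2^19) ≈ 1.1675e-05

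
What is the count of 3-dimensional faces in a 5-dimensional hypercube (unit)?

f_3(5-cube) = (5 choose 3) · 2^2 = 40.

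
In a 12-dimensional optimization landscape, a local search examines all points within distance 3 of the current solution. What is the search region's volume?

Volume = π^{12/2}·(3)^12/Γ(7) = 59049·π^6/80 ≈ 709613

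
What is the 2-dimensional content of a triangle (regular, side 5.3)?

Area = (√3/4) · 5.3² = 12.1633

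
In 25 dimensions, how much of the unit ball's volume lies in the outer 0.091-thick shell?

Shell fraction = 1 - (1-0.091)^25 ≈ 0.907934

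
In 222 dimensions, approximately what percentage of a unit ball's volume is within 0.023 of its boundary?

1 - (1-0.023)^222 ≈ 0.994291 ≈ 99.43%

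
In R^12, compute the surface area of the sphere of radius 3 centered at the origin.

S_12(3) = 2·π^(12/2)·(3)^11 / Γ(12/2) = 59049·π^6/20 ≈ 2.83845e+06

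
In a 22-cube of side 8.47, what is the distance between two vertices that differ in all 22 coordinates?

The space diagonal of an n-cube of side s is s√n. Here 8.47·√22 ≈ 39.7278.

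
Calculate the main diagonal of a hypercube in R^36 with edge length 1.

Diagonal = √36 · 1 = 6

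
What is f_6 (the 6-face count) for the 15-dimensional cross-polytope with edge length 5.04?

f_6(15-orthoplex) = 2^7 · (15 choose 7) = 823680.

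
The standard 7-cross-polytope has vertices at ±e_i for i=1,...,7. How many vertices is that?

The 7-dimensional cross-polytope has 2n = 2·7 = 14 vertices.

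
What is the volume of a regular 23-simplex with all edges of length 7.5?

Volume = 7.5^23 · √(24/2^23) / 23! ≈ 8.75337e-06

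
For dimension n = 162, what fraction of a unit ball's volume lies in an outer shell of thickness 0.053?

1 - (1-0.053)^162 ≈ 0.999853 ≈ 99.9853%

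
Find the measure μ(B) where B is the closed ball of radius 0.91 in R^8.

Volume = π^{8/2}·(0.91)^8/Γ(5) ≈ 1.90862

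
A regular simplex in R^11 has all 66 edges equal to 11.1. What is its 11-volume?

Volume = 11.1^11 · √(12/2^11) / 11! ≈ 604.398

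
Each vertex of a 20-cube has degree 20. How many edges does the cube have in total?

The 20-cube has n·2^(n-1) = 20·2^19 = 20·524288 = 10485760 edges.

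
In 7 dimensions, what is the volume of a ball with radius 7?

The n-ball volume is π^(n/2)·r^n/Γ(n/2+1). With n=7, r=7: V = 1882384·π^3/15 ≈ 3.89105e+06.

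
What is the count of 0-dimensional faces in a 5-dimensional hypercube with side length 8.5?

f_0(5-cube) = (5 choose 0) · 2^5 = 32.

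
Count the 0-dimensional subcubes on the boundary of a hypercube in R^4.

Choose 0 of 4 axes to span the face (C(4,0) = 1 way), then fix each of the remaining 4 coordinates at one of its two extreme values (2^4 = 16 ways): 1·16 = 16.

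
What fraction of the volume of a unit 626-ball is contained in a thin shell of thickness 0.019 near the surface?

V(inner)/V(outer) = ((1-0.019)/1)^626 ≈ 6.093e-06, so the shell fraction is 0.999994.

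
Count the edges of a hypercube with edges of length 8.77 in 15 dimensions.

An n-cube has n·2^(n-1) edges. With n = 15: 15·16384 = 245760.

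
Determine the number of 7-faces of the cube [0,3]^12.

f_7(12-cube) = (12 choose 7) · 2^5 = 25344.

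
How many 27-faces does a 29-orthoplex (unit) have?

f_27(29-orthoplex) = 2^28 · (29 choose 28) = 7784628224.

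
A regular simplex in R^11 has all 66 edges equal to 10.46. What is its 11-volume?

V_11 = √(12) · 10.46^11 / (11! · 2^(11/2)) ≈ 314.498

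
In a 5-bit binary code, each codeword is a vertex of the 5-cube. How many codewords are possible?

An n-cube has 2^n vertices; for n = 5 that is 2^5 = 32.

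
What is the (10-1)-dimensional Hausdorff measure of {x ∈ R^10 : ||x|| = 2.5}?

S = n·V_n(r)/r = 10·V_10(2.5)/2.5 (volume-to-surface relation), giving 1953125·π^5/6144 ≈ 97281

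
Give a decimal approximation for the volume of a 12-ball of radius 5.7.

The n-ball volume is π^(n/2)·r^n/Γ(n/2+1). With n=12, r=5.7: V ≈ 1.5706e+09.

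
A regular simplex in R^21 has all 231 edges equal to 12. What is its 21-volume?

V_21 = √(22) · 12^21 / (21! · 2^(21/2)) ≈ 2.91648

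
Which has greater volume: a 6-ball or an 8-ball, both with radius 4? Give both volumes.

V_6(4) ≈ 21167. V_8(4) ≈ 265992. The 8-ball is larger.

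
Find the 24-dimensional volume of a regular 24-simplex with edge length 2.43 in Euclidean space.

For a regular n-simplex with edge a, V = (a^n / n!)·√((n+1)/2^n). With a=2.43, n=24: V ≈ 3.53553e-18.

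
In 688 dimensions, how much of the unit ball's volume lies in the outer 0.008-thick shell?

Shell fraction = 1 - (1-0.008)^688 ≈ 0.996019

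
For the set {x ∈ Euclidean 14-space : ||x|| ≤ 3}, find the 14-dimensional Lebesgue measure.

Volume = π^{14/2}·(3)^14/Γ(8) = 531441·π^7/560 ≈ 2.86626e+06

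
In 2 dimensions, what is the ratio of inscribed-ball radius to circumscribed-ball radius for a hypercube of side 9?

r_in / r_out = (9/2) / (9√2/2) = 1/√2 ≈ 0.707107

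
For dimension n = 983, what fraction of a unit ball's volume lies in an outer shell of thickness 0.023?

1 - (1-0.023)^983 ≈ 1 - 1.165e-10 ≈ (100 - 1.17e-08)%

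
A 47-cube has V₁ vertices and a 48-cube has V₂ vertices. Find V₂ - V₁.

V₁ = 2^47 = 140737488355328. V₂ = 2^48 = 281474976710656. V₂ - V₁ = 140737488355328.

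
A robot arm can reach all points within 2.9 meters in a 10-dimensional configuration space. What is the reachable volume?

V_10(2.9) = π^(10/2) · (2.9)^10 / Γ(10/2 + 1) ≈ 107287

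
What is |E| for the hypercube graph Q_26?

Number of 1-faces = C(26,1)·2^(26-1) = 26·33554432 = 872415232.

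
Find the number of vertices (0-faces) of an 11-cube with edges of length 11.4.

f_0(11-cube) = (11 choose 0) · 2^11 = 2048.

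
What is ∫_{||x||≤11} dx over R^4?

Volume = π^{4/2}·(11)^4/Γ(3) = 14641·π^2/2 ≈ 72250.4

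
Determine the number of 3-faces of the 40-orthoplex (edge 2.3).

Number of 3-faces = 2^(3+1) · C(40,3+1) = 16 · 91390 = 1462240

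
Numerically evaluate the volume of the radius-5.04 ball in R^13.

The n-ball volume is π^(n/2)·r^n/Γ(n/2+1). With n=13, r=5.04: V ≈ 1.23293e+09.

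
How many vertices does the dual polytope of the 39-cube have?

The 39-dimensional cross-polytope has 2n = 2·39 = 78 vertices.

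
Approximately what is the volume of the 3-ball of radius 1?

V = 4·π/3 ≈ 4.18879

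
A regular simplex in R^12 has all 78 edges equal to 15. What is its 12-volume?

V_12 = √(13) · 15^12 / (12! · 2^(12/2)) ≈ 15259.8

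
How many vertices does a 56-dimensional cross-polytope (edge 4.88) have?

An n-cross-polytope has 2n vertices; here n = 56, giving 112.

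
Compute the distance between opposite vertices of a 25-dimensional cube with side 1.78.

d = √(1.78² + 1.78² + ... + 1.78²) [25 terms] = √(25·1.78²) = 1.78√25 = 8.9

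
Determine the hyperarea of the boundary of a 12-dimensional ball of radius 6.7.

S_12(6.7) = 2·π^(12/2)·(6.7)^11 / Γ(12/2) ≈ 1.95691e+10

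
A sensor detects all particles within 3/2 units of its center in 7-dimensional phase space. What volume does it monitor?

Volume = π^{7/2}·(3/2)^7/Γ(9/2) = 729·π^3/280 ≈ 80.7271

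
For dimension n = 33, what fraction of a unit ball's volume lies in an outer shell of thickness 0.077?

1 - (1-0.077)^33 ≈ 0.928935 ≈ 92.89%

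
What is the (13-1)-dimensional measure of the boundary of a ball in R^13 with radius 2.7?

|∂B_13(2.7)| ≈ 1.77685e+06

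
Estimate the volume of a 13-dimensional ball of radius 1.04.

V_13(1.04) = π^(13/2) · (1.04)^13 / Γ(13/2 + 1) ≈ 1.51626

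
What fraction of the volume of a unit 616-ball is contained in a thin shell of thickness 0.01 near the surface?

Shell fraction = 1 - (1-0.01)^616 ≈ 0.997952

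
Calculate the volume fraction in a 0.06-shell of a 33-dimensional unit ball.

1 - (1-0.06)^33 ≈ 0.870217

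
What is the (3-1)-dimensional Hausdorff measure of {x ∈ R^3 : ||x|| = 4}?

S = n·V_n(r)/r = 3·V_3(4)/4 (volume-to-surface relation), giving 4πr² = 4π·(4)² ≈ 201.062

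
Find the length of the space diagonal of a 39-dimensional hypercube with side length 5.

||(5,5,...,5)|| = √(39)·5 ≈ 31.225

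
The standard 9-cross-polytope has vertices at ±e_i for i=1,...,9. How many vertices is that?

An n-cross-polytope has 2n vertices; here n = 9, giving 18.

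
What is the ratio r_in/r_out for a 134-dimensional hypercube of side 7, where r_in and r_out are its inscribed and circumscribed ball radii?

Ratio = (s/2)/(s√134/2) = 134^(-1/2) ≈ 0.0863868.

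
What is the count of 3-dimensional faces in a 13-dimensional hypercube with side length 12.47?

An n-cube has C(n,k)·2^(n-k) k-faces. Here C(13,3)·2^10 = 286·1024 = 292864.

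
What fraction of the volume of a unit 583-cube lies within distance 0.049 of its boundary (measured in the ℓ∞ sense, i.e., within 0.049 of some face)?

1 - (1 - 2·0.049)^583 = 1 - 0.902^583 ≈ 1 - 7.681e-27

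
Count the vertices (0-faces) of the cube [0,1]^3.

Each vertex is a binary string of length 3, so there are 2^3 = 8.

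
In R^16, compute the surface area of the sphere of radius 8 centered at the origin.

|∂B_16(8)| = 4398046511104·π^8/315 ≈ 1.32479e+14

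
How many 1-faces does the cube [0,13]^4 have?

Number of 1-faces = C(4,1)·2^(4-1) = 4·8 = 32.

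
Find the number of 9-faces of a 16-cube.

Choose 9 of 16 axes to span the face (C(16,9) = 11440 ways), then fix each of the remaining 7 coordinates at one of its two extreme values (2^7 = 128 ways): 11440·128 = 1464320.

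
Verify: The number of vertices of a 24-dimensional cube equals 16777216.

True. The 24-cube has 2^24 = 16777216 vertices.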